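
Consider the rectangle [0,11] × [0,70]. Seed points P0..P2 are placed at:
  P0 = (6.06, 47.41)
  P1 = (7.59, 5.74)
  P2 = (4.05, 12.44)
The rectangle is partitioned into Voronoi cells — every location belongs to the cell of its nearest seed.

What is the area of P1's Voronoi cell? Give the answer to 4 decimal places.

1. box [0,11]×[0,70]: [(0, 0) (11, 0) (11, 70) (0, 70)]
2. ⊥bis P1·P0 via (6.825,26.575): [(0, 26.3244) (0, 0) (11, 0) (11, 26.7283)]  |A|=291.7898
3. ⊥bis P1·P2 via (5.82,9.09): [(0, 6.015) (0, 0) (11, 0) (11, 11.8269)]  |A|=98.1302
4. canonical 4-gon: [(0, 6.015) (0, 0) (11, 0) (11, 11.8269)]
5. shoelace: 98.1302

Area of P1's cell: 98.1302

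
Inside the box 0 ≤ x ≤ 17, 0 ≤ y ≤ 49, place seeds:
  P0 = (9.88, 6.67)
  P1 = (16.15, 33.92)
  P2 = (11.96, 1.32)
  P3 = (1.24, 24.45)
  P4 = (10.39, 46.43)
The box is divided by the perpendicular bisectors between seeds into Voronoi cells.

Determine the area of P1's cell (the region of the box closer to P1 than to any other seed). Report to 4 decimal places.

Area of P1's cell: 159.3704

1. box [0,17]×[0,49]: [(0, 0) (17, 0) (17, 49) (0, 49)]
2. ⊥bis P1·P0 via (13.015,20.295): [(0, 23.2896) (17, 19.3781) (17, 49) (0, 49)]  |A|=470.3243
3. ⊥bis P1·P2 via (14.055,17.62): [(0, 23.2896) (17, 19.3781) (17, 49) (0, 49)]  |A|=470.3243
4. ⊥bis P1·P3 via (8.695,29.185): [(0, 42.8748) (14.5685, 19.9376) (17, 19.3781) (17, 49) (0, 49)]  |A|=327.6615
5. ⊥bis P1·P4 via (13.27,40.175): [(4.3294, 36.0585) (14.5685, 19.9376) (17, 19.3781) (17, 41.8924)]  |A|=159.3704
6. canonical 4-gon: [(4.3294, 36.0585) (14.5685, 19.9376) (17, 19.3781) (17, 41.8924)]
7. shoelace: 159.3704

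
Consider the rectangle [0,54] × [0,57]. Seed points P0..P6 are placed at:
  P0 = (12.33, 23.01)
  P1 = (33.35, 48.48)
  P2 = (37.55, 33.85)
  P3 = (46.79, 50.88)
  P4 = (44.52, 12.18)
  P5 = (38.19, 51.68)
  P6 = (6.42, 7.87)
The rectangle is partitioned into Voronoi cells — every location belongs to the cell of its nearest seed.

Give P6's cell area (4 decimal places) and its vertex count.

1. box [0,54]×[0,57]: [(0, 0) (54, 0) (54, 57) (0, 57)]
2. ⊥bis P6·P0 via (9.375,15.44): [(0, 19.0996) (0, 0) (48.9286, 0)]  |A|=467.2579
3. ⊥bis P6·P1 via (19.885,28.175): [(0, 19.0996) (0, 0) (48.9286, 0)]  |A|=467.2579
4. ⊥bis P6·P2 via (21.985,20.86): [(34.787, 5.5203) (0, 19.0996) (0, 0) (39.394, 0)]  |A|=440.9414
5. ⊥bis P6·P3 via (26.605,29.375): [(34.787, 5.5203) (0, 19.0996) (0, 0) (39.394, 0)]  |A|=440.9414
6. ⊥bis P6·P4 via (25.47,10.025): [(25.5727, 9.1171) (0, 19.0996) (0, 0) (26.6041, 0)]  |A|=365.4903
7. ⊥bis P6·P5 via (22.305,29.775): [(25.5727, 9.1171) (0, 19.0996) (0, 0) (26.6041, 0)]  |A|=365.4903
8. canonical 4-gon: [(25.5727, 9.1171) (0, 19.0996) (0, 0) (26.6041, 0)]
9. shoelace: 365.4903

Area of P6's cell: 365.4903 (4 vertices)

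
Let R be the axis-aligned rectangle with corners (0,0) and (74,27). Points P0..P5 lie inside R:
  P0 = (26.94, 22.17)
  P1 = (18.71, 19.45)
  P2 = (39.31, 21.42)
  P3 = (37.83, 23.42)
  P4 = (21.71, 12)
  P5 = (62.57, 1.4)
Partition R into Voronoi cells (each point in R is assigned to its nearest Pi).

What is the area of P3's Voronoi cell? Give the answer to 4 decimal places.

1. box [0,74]×[0,27]: [(0, 0) (74, 0) (74, 27) (0, 27)]
2. ⊥bis P3·P0 via (32.385,22.795): [(35.0015, 0) (74, 0) (74, 27) (31.9023, 27)]  |A|=1094.7982
3. ⊥bis P3·P1 via (28.27,21.435): [(35.0015, 0) (74, 0) (74, 27) (31.9023, 27)]  |A|=1094.7982
4. ⊥bis P3·P2 via (38.57,22.42): [(32.9089, 18.2308) (44.7592, 27) (31.9023, 27)]  |A|=56.3723
5. ⊥bis P3·P4 via (29.77,17.71): [(32.9089, 18.2308) (44.7592, 27) (31.9023, 27)]  |A|=56.3723
6. ⊥bis P3·P5 via (50.2,12.41): [(32.9089, 18.2308) (44.7592, 27) (31.9023, 27)]  |A|=56.3723
7. canonical 3-gon: [(32.9089, 18.2308) (44.7592, 27) (31.9023, 27)]
8. shoelace: 56.3723

Area of P3's cell: 56.3723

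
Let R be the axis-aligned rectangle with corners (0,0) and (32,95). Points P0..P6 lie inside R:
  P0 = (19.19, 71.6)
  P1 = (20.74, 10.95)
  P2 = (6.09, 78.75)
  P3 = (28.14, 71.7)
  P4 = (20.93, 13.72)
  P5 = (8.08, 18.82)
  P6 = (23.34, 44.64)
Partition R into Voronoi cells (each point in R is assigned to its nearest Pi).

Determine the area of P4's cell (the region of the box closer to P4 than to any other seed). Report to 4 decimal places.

Area of P4's cell: 263.3425

1. box [0,32]×[0,95]: [(0, 0) (32, 0) (32, 95) (0, 95)]
2. ⊥bis P4·P0 via (20.06,42.66): [(0, 42.057) (0, 0) (32, 0) (32, 43.0189)]  |A|=1361.2143
3. ⊥bis P4·P1 via (20.835,12.335): [(0, 42.057) (0, 13.7641) (32, 11.5692) (32, 43.0189)]  |A|=955.8818
4. ⊥bis P4·P2 via (13.51,46.235): [(0, 42.057) (0, 13.7641) (32, 11.5692) (32, 43.0189)]  |A|=955.8818
5. ⊥bis P4·P3 via (24.535,42.71): [(23.9876, 42.7781) (0, 42.057) (0, 13.7641) (32, 11.5692) (32, 41.7817)]  |A|=950.9251
6. ⊥bis P4·P5 via (14.505,16.27): [(24.9769, 42.655) (13.1524, 12.862) (32, 11.5692) (32, 41.7817)]  |A|=394.5005
7. ⊥bis P4·P6 via (22.135,29.18): [(19.704, 29.3695) (13.1524, 12.862) (32, 11.5692) (32, 28.4111)]  |A|=263.3425
8. canonical 4-gon: [(19.704, 29.3695) (13.1524, 12.862) (32, 11.5692) (32, 28.4111)]
9. shoelace: 263.3425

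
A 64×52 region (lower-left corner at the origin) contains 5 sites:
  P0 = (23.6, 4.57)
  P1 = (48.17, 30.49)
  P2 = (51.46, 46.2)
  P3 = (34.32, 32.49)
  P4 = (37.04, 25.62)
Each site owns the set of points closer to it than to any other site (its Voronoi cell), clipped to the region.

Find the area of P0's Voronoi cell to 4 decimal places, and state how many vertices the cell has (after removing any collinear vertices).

Area of P0's cell: 884.2535 (4 vertices)

1. box [0,64]×[0,52]: [(0, 0) (64, 0) (64, 52) (0, 52)]
2. ⊥bis P0·P1 via (35.885,17.53): [(0, 51.546) (0, 0) (54.3782, 0)]  |A|=1401.4887
3. ⊥bis P0·P2 via (37.53,25.385): [(3.7491, 47.9922) (0, 50.5012) (0, 0) (54.3782, 0)]  |A|=1399.5301
4. ⊥bis P0·P3 via (28.96,18.53): [(38.8265, 14.7417) (0, 29.6493) (0, 0) (54.3782, 0)]  |A|=976.4033
5. ⊥bis P0·P4 via (30.32,15.095): [(18.8759, 22.4018) (0, 29.6493) (0, 0) (53.9621, 0)]  |A|=884.2535
6. canonical 4-gon: [(18.8759, 22.4018) (0, 29.6493) (0, 0) (53.9621, 0)]
7. shoelace: 884.2535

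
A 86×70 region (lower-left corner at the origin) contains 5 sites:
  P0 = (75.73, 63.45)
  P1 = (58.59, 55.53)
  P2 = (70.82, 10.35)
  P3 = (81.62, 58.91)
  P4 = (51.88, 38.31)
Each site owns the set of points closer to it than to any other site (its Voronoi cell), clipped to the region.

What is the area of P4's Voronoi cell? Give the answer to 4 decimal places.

1. box [0,86]×[0,70]: [(0, 0) (86, 0) (86, 70) (0, 70)]
2. ⊥bis P4·P0 via (63.805,50.88): [(0, 0) (86, 0) (86, 29.8239) (43.6508, 70) (0, 70)]  |A|=5169.2876
3. ⊥bis P4·P1 via (55.235,46.92): [(0, 68.443) (0, 0) (86, 0) (86, 29.8239) (76.8624, 38.4926)]  |A|=4421.7895
4. ⊥bis P4·P2 via (61.35,24.33): [(0, 68.443) (0, 0) (25.4331, 0) (79.1099, 36.3605) (76.8624, 38.4926)]  |A|=3217.9232
5. ⊥bis P4·P3 via (66.75,48.61): [(72.6104, 40.1495) (0, 68.443) (0, 0) (25.4331, 0) (76.4724, 34.5739)]  |A|=3204.4494
6. canonical 5-gon: [(72.6104, 40.1495) (0, 68.443) (0, 0) (25.4331, 0) (76.4724, 34.5739)]
7. shoelace: 3204.4494

Area of P4's cell: 3204.4494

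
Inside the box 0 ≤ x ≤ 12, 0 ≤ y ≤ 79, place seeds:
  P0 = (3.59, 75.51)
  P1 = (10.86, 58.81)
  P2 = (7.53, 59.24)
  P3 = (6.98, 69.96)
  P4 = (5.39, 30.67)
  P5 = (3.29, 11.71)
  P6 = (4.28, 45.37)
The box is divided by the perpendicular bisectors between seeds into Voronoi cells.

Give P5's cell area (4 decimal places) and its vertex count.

Area of P5's cell: 252.0737 (4 vertices)

1. box [0,12]×[0,79]: [(0, 0) (12, 0) (12, 79) (0, 79)]
2. ⊥bis P5·P0 via (3.44,43.61): [(0, 43.6262) (0, 0) (12, 0) (12, 43.5697)]  |A|=523.1755
3. ⊥bis P5·P1 via (7.075,35.26): [(0, 36.3971) (0, 0) (12, 0) (12, 34.4684)]  |A|=425.1933
4. ⊥bis P5·P2 via (5.41,35.475): [(6.1455, 35.4094) (0, 35.9576) (0, 0) (12, 0) (12, 34.4684)]  |A|=423.8428
5. ⊥bis P5·P3 via (5.135,40.835): [(6.1455, 35.4094) (0, 35.9576) (0, 0) (12, 0) (12, 34.4684)]  |A|=423.8428
6. ⊥bis P5·P4 via (4.34,21.19): [(0, 21.6707) (0, 0) (12, 0) (12, 20.3416)]  |A|=252.0737
7. ⊥bis P5·P6 via (3.785,28.54): [(0, 21.6707) (0, 0) (12, 0) (12, 20.3416)]  |A|=252.0737
8. canonical 4-gon: [(0, 21.6707) (0, 0) (12, 0) (12, 20.3416)]
9. shoelace: 252.0737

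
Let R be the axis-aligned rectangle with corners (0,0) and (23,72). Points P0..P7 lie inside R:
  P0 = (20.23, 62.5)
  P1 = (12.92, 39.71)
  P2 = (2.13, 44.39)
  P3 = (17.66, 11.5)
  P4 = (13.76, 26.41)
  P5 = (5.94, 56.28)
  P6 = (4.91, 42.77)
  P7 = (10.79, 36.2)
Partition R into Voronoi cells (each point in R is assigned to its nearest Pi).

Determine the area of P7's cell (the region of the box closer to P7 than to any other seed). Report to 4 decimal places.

1. box [0,23]×[0,72]: [(0, 0) (23, 0) (23, 72) (0, 72)]
2. ⊥bis P7·P0 via (15.51,49.35): [(0, 54.9171) (0, 0) (23, 0) (23, 46.6616)]  |A|=1168.1546
3. ⊥bis P7·P1 via (11.855,37.955): [(0, 45.1491) (0, 0) (23, 0) (23, 31.1918)]  |A|=877.9198
4. ⊥bis P7·P2 via (6.46,40.295): [(7.0212, 40.8884) (0, 33.4643) (0, 0) (23, 0) (23, 31.1918)]  |A|=836.8995
5. ⊥bis P7·P3 via (14.225,23.85): [(7.0212, 40.8884) (0, 33.4643) (0, 19.8935) (23, 26.2907) (23, 31.1918)]  |A|=305.7818
6. ⊥bis P7·P4 via (12.275,31.305): [(19.301, 33.4365) (7.0212, 40.8884) (0, 33.4643) (0, 27.5811)]  |A|=128.5191
7. ⊥bis P7·P5 via (8.365,46.24): [(19.301, 33.4365) (7.0212, 40.8884) (0, 33.4643) (0, 27.5811)]  |A|=128.5191
8. ⊥bis P7·P6 via (7.85,39.485): [(19.301, 33.4365) (8.4495, 40.0216) (0, 32.4594) (0, 27.5811)]  |A|=115.9287
9. canonical 4-gon: [(19.301, 33.4365) (8.4495, 40.0216) (0, 32.4594) (0, 27.5811)]
10. shoelace: 115.9287

Area of P7's cell: 115.9287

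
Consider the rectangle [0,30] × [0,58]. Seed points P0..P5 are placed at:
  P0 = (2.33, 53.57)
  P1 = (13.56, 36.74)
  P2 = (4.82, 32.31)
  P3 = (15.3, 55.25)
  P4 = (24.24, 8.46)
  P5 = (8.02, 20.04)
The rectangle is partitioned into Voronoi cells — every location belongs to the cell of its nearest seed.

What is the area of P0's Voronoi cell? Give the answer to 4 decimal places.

1. box [0,30]×[0,58]: [(0, 0) (30, 0) (30, 58) (0, 58)]
2. ⊥bis P0·P1 via (7.945,45.155): [(0, 39.8536) (27.1953, 58) (0, 58)]  |A|=246.7486
3. ⊥bis P0·P2 via (3.575,42.94): [(0, 42.5213) (4.8491, 43.0892) (27.1953, 58) (0, 58)]  |A|=240.2807
4. ⊥bis P0·P3 via (8.815,54.41): [(0, 42.5213) (4.8491, 43.0892) (9.8492, 46.4256) (8.35, 58) (0, 58)]  |A|=131.2189
5. ⊥bis P0·P4 via (13.285,31.015): [(0, 42.5213) (4.8491, 43.0892) (9.8492, 46.4256) (8.35, 58) (0, 58)]  |A|=131.2189
6. ⊥bis P0·P5 via (5.175,36.805): [(0, 42.5213) (4.8491, 43.0892) (9.8492, 46.4256) (8.35, 58) (0, 58)]  |A|=131.2189
7. canonical 5-gon: [(0, 42.5213) (4.8491, 43.0892) (9.8492, 46.4256) (8.35, 58) (0, 58)]
8. shoelace: 131.2189

Area of P0's cell: 131.2189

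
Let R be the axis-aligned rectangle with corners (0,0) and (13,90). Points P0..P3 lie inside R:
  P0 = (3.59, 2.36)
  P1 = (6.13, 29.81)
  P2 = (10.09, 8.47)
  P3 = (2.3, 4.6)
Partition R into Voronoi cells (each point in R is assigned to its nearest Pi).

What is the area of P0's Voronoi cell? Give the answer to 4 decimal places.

1. box [0,13]×[0,90]: [(0, 0) (13, 0) (13, 90) (0, 90)]
2. ⊥bis P0·P1 via (4.86,16.085): [(0, 16.5347) (0, 0) (13, 0) (13, 15.3318)]  |A|=207.1322
3. ⊥bis P0·P2 via (6.84,5.415): [(0, 12.6916) (0, 0) (11.9301, 0)]  |A|=75.706
4. ⊥bis P0·P3 via (2.945,3.48): [(6.6521, 5.6149) (0, 1.784) (0, 0) (11.9301, 0)]  |A|=39.4268
5. canonical 4-gon: [(6.6521, 5.6149) (0, 1.784) (0, 0) (11.9301, 0)]
6. shoelace: 39.4268

Area of P0's cell: 39.4268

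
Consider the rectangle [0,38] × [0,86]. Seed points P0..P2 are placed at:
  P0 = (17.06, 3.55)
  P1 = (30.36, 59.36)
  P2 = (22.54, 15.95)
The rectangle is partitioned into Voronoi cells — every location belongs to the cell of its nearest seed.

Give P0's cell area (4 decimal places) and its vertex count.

Area of P0's cell: 383.9348 (4 vertices)

1. box [0,38]×[0,86]: [(0, 0) (38, 0) (38, 86) (0, 86)]
2. ⊥bis P0·P1 via (23.71,31.455): [(0, 37.1053) (0, 0) (38, 0) (38, 28.0496)]  |A|=1237.9425
3. ⊥bis P0·P2 via (19.8,9.75): [(0, 18.5003) (0, 0) (38, 0) (38, 1.7068)]  |A|=383.9348
4. canonical 4-gon: [(0, 18.5003) (0, 0) (38, 0) (38, 1.7068)]
5. shoelace: 383.9348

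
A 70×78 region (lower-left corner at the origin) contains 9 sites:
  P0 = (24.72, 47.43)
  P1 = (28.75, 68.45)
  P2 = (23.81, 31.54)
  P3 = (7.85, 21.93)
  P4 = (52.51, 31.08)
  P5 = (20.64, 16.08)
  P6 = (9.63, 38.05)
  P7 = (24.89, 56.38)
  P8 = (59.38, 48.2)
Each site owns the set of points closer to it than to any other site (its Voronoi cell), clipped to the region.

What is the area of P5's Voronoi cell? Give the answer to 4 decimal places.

Area of P5's cell: 719.9531

1. box [0,70]×[0,78]: [(0, 0) (70, 0) (70, 78) (0, 78)]
2. ⊥bis P5·P0 via (22.68,31.755): [(0, 34.7067) (0, 0) (70, 0) (70, 25.5966)]  |A|=2110.6142
3. ⊥bis P5·P1 via (24.695,42.265): [(0, 34.7067) (0, 0) (70, 0) (70, 25.5966)]  |A|=2110.6142
4. ⊥bis P5·P2 via (22.225,23.81): [(0, 28.3671) (0, 0) (70, 0) (70, 14.014)]  |A|=1483.3383
5. ⊥bis P5·P3 via (14.245,19.005): [(16.9385, 24.894) (5.5523, 0) (70, 0) (70, 14.014)]  |A|=1173.9796
6. ⊥bis P5·P4 via (36.575,23.58): [(37.988, 20.5779) (16.9385, 24.894) (5.5523, 0) (47.6732, 0)]  |A|=719.9531
7. ⊥bis P5·P6 via (15.135,27.065): [(37.988, 20.5779) (16.9385, 24.894) (5.5523, 0) (47.6732, 0)]  |A|=719.9531
8. ⊥bis P5·P7 via (22.765,36.23): [(37.988, 20.5779) (16.9385, 24.894) (5.5523, 0) (47.6732, 0)]  |A|=719.9531
9. ⊥bis P5·P8 via (40.01,32.14): [(37.988, 20.5779) (16.9385, 24.894) (5.5523, 0) (47.6732, 0)]  |A|=719.9531
10. canonical 4-gon: [(37.988, 20.5779) (16.9385, 24.894) (5.5523, 0) (47.6732, 0)]
11. shoelace: 719.9531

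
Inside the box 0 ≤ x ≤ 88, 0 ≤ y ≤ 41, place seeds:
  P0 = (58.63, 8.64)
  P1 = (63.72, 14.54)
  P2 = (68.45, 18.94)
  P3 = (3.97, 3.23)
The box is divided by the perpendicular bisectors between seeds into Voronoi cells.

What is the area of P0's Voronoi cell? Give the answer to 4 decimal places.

1. box [0,88]×[0,41]: [(0, 0) (88, 0) (88, 41) (0, 41)]
2. ⊥bis P0·P1 via (61.175,11.59): [(0, 0) (74.6094, 0) (27.0848, 41) (0, 41)]  |A|=2084.7312
3. ⊥bis P0·P2 via (63.54,13.79): [(0, 0) (74.6094, 0) (27.0848, 41) (0, 41)]  |A|=2084.7312
4. ⊥bis P0·P3 via (31.3,5.935): [(31.8874, 0) (74.6094, 0) (27.8989, 40.2977)]  |A|=860.7974
5. canonical 3-gon: [(31.8874, 0) (74.6094, 0) (27.8989, 40.2977)]
6. shoelace: 860.7974

Area of P0's cell: 860.7974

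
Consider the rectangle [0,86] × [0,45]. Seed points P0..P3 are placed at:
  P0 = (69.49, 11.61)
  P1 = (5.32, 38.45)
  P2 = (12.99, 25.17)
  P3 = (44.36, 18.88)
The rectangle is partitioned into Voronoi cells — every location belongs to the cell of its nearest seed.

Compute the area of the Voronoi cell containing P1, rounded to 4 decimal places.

Area of P1's cell: 295.5712

1. box [0,86]×[0,45]: [(0, 0) (86, 0) (86, 45) (0, 45)]
2. ⊥bis P1·P0 via (37.405,25.03): [(0, 0) (26.9359, 0) (45.7577, 45) (0, 45)]  |A|=1635.6056
3. ⊥bis P1·P2 via (9.155,31.81): [(0, 26.5224) (31.9924, 45) (0, 45)]  |A|=295.5712
4. ⊥bis P1·P3 via (24.84,28.665): [(0, 26.5224) (31.9924, 45) (0, 45)]  |A|=295.5712
5. canonical 3-gon: [(0, 26.5224) (31.9924, 45) (0, 45)]
6. shoelace: 295.5712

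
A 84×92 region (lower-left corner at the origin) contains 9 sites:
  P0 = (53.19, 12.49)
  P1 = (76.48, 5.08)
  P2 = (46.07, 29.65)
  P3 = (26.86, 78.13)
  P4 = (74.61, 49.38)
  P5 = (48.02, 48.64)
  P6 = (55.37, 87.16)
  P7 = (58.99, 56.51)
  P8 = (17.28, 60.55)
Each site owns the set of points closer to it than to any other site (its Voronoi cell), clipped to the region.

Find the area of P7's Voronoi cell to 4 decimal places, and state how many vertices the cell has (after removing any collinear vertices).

1. box [0,84]×[0,92]: [(0, 0) (84, 0) (84, 92) (0, 92)]
2. ⊥bis P7·P0 via (56.09,34.5): [(0, 41.8903) (84, 30.8226) (84, 92) (0, 92)]  |A|=4674.0562
3. ⊥bis P7·P1 via (67.735,30.795): [(0, 41.8903) (72.3355, 32.3595) (84, 36.3263) (84, 92) (0, 92)]  |A|=4641.9574
4. ⊥bis P7·P2 via (52.53,43.08): [(0, 68.3476) (73.7894, 32.854) (84, 36.3263) (84, 92) (0, 92)]  |A|=3641.0131
5. ⊥bis P7·P3 via (42.925,67.32): [(32.9512, 52.4977) (73.7894, 32.854) (84, 36.3263) (84, 92) (59.532, 92)]  |A|=2075.5
6. ⊥bis P7·P4 via (66.8,52.945): [(32.9512, 52.4977) (60.5386, 39.2278) (84, 90.6258) (84, 92) (59.532, 92)]  |A|=1382.9818
7. ⊥bis P7·P5 via (53.505,52.575): [(42.9259, 67.3213) (61.527, 41.3932) (84, 90.6258) (84, 92) (59.532, 92)]  |A|=1079.3749
8. ⊥bis P7·P6 via (57.18,71.835): [(44.9947, 70.3958) (42.9259, 67.3213) (61.527, 41.3932) (76.4622, 74.1124)]  |A|=542.4576
9. ⊥bis P7·P8 via (38.135,58.53): [(44.9947, 70.3958) (42.9259, 67.3213) (61.527, 41.3932) (76.4622, 74.1124)]  |A|=542.4576
10. canonical 4-gon: [(44.9947, 70.3958) (42.9259, 67.3213) (61.527, 41.3932) (76.4622, 74.1124)]
11. shoelace: 542.4576

Area of P7's cell: 542.4576 (4 vertices)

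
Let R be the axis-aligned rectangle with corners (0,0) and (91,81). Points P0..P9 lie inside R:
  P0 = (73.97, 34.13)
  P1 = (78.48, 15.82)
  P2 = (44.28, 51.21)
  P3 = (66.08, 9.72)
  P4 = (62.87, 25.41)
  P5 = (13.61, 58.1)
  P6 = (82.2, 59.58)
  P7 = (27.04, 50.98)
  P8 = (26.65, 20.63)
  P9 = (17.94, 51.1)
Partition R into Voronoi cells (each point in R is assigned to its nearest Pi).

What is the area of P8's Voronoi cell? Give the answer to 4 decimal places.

Area of P8's cell: 1500.7991

1. box [0,91]×[0,81]: [(0, 0) (91, 0) (91, 81) (0, 81)]
2. ⊥bis P8·P0 via (50.31,27.38): [(0, 0) (58.1213, 0) (35.0127, 81) (0, 81)]  |A|=3771.9249
3. ⊥bis P8·P1 via (52.565,18.225): [(0, 0) (50.8737, 0) (52.6526, 19.1688) (35.0127, 81) (0, 81)]  |A|=3702.4607
4. ⊥bis P8·P2 via (35.465,35.92): [(0, 56.3663) (0, 0) (50.8737, 0) (52.6526, 19.1688) (50.3163, 27.3579)]  |A|=2143.6465
5. ⊥bis P8·P3 via (46.365,15.175): [(49.8158, 27.6465) (0, 56.3663) (0, 0) (42.1662, 0)]  |A|=1986.8388
6. ⊥bis P8·P4 via (44.76,23.02): [(45.9793, 13.781) (43.6828, 31.1823) (0, 56.3663) (0, 0) (42.1662, 0)]  |A|=1937.5381
7. ⊥bis P8·P5 via (20.13,39.365): [(45.9793, 13.781) (43.6828, 31.1823) (25.9664, 41.3961) (0, 32.3595) (0, 0) (42.1662, 0)]  |A|=1625.8532
8. ⊥bis P8·P6 via (54.425,40.105): [(45.9793, 13.781) (43.6828, 31.1823) (25.9664, 41.3961) (0, 32.3595) (0, 0) (42.1662, 0)]  |A|=1625.8532
9. ⊥bis P8·P7 via (26.845,35.805): [(45.9793, 13.781) (43.6828, 31.1823) (35.8655, 35.6891) (10.5038, 36.015) (0, 32.3595) (0, 0) (42.1662, 0)]  |A|=1555.0961
10. ⊥bis P8·P9 via (22.295,35.865): [(45.9793, 13.781) (43.6828, 31.1823) (35.8655, 35.6891) (22.2899, 35.8635) (0, 29.4919) (0, 0) (42.1662, 0)]  |A|=1500.7991
11. canonical 7-gon: [(45.9793, 13.781) (43.6828, 31.1823) (35.8655, 35.6891) (22.2899, 35.8635) (0, 29.4919) (0, 0) (42.1662, 0)]
12. shoelace: 1500.7991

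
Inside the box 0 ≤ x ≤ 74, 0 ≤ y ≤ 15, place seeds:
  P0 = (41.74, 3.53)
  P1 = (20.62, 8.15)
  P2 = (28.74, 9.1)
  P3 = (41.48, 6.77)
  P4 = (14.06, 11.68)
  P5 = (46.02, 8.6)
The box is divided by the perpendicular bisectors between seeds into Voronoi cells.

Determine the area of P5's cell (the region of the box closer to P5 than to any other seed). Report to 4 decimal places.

1. box [0,74]×[0,15]: [(0, 0) (74, 0) (74, 15) (0, 15)]
2. ⊥bis P5·P0 via (43.88,6.065): [(51.0645, 0) (74, 0) (74, 15) (33.2958, 15)]  |A|=477.2981
3. ⊥bis P5·P1 via (33.32,8.375): [(51.0645, 0) (74, 0) (74, 15) (33.2958, 15)]  |A|=477.2981
4. ⊥bis P5·P2 via (37.38,8.85): [(37.4563, 11.4877) (51.0645, 0) (74, 0) (74, 15) (37.558, 15)]  |A|=469.8132
5. ⊥bis P5·P3 via (43.75,7.685): [(44.6727, 5.3958) (51.0645, 0) (74, 0) (74, 15) (40.8014, 15)]  |A|=441.2551
6. ⊥bis P5·P4 via (30.04,10.14): [(44.6727, 5.3958) (51.0645, 0) (74, 0) (74, 15) (40.8014, 15)]  |A|=441.2551
7. canonical 5-gon: [(44.6727, 5.3958) (51.0645, 0) (74, 0) (74, 15) (40.8014, 15)]
8. shoelace: 441.2551

Area of P5's cell: 441.2551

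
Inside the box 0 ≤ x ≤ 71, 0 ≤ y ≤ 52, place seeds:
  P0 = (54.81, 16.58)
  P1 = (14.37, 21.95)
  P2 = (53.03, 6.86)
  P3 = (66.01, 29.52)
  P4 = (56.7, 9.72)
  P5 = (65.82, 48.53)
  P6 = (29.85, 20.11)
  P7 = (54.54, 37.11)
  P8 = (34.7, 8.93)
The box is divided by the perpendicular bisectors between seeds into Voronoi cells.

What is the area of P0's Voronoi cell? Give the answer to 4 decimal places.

1. box [0,71]×[0,52]: [(0, 0) (71, 0) (71, 52) (0, 52)]
2. ⊥bis P0·P1 via (34.59,19.265): [(32.0318, 0) (71, 0) (71, 52) (38.9369, 52)]  |A|=1846.8145
3. ⊥bis P0·P2 via (53.92,11.72): [(34.0708, 15.3549) (71, 8.5922) (71, 52) (38.9369, 52)]  |A|=1388.9862
4. ⊥bis P0·P3 via (60.41,23.05): [(37.7025, 42.7041) (34.0708, 15.3549) (71, 8.5922) (71, 13.884)]  |A|=605.3744
5. ⊥bis P0·P4 via (55.755,13.15): [(67.9623, 16.5132) (37.7025, 42.7041) (34.0708, 15.3549) (51.9044, 12.0891)]  |A|=527.0195
6. ⊥bis P0·P5 via (60.315,32.555): [(67.9623, 16.5132) (42.2267, 38.7882) (37.4032, 40.4504) (34.0708, 15.3549) (51.9044, 12.0891)]  |A|=521.3354
7. ⊥bis P0·P6 via (42.33,18.345): [(67.9623, 16.5132) (44.8946, 36.4791) (41.7093, 13.9561) (51.9044, 12.0891)]  |A|=329.1171
8. ⊥bis P0·P7 via (54.675,26.845): [(67.9623, 16.5132) (56.0052, 26.8625) (43.5114, 26.6982) (41.7093, 13.9561) (51.9044, 12.0891)]  |A|=268.1303
9. ⊥bis P0·P8 via (44.755,12.755): [(67.9623, 16.5132) (56.0052, 26.8625) (43.5114, 26.6982) (42.4109, 18.9171) (44.4919, 13.4465) (51.9044, 12.0891)]  |A|=261.0493
10. canonical 6-gon: [(67.9623, 16.5132) (56.0052, 26.8625) (43.5114, 26.6982) (42.4109, 18.9171) (44.4919, 13.4465) (51.9044, 12.0891)]
11. shoelace: 261.0493

Area of P0's cell: 261.0493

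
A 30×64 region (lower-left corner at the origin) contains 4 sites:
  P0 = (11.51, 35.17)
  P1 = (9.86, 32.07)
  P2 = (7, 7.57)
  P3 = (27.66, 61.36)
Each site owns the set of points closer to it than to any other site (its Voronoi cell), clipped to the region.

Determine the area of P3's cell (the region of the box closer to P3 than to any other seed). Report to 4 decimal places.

1. box [0,30]×[0,64]: [(0, 0) (30, 0) (30, 64) (0, 64)]
2. ⊥bis P3·P0 via (19.585,48.265): [(0, 60.342) (30, 41.8426) (30, 64) (0, 64)]  |A|=387.2301
3. ⊥bis P3·P1 via (18.76,46.715): [(0, 60.342) (30, 41.8426) (30, 64) (0, 64)]  |A|=387.2301
4. ⊥bis P3·P2 via (17.33,34.465): [(0, 60.342) (30, 41.8426) (30, 64) (0, 64)]  |A|=387.2301
5. canonical 4-gon: [(0, 60.342) (30, 41.8426) (30, 64) (0, 64)]
6. shoelace: 387.2301

Area of P3's cell: 387.2301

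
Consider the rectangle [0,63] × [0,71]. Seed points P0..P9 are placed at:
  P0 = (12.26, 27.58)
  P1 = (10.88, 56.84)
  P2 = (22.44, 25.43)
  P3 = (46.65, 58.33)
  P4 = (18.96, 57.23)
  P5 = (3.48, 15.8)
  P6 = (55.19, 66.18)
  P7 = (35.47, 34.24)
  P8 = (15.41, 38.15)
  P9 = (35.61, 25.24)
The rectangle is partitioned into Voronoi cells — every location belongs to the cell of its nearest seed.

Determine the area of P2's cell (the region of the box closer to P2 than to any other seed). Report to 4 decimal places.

1. box [0,63]×[0,71]: [(0, 0) (63, 0) (63, 71) (0, 71)]
2. ⊥bis P2·P0 via (17.35,26.505): [(11.7522, 0) (63, 0) (63, 71) (26.7473, 71)]  |A|=3106.2692
3. ⊥bis P2·P1 via (16.66,41.135): [(20.7584, 42.6434) (11.7522, 0) (63, 0) (63, 58.1898)]  |A|=2321.7041
4. ⊥bis P2·P3 via (34.545,41.88): [(29.2571, 45.7712) (20.7584, 42.6434) (11.7522, 0) (63, 0) (63, 20.9409)]  |A|=1693.2621
5. ⊥bis P2·P4 via (20.7,41.33): [(33.4033, 42.7202) (20.4758, 41.3055) (11.7522, 0) (63, 0) (63, 20.9409)]  |A|=1665.3652
6. ⊥bis P2·P5 via (12.96,20.615): [(33.4033, 42.7202) (20.4758, 41.3055) (15.1821, 16.2401) (23.4306, 0) (63, 0) (63, 20.9409)]  |A|=1570.536
7. ⊥bis P2·P6 via (38.815,45.805): [(33.4033, 42.7202) (20.4758, 41.3055) (15.1821, 16.2401) (23.4306, 0) (63, 0) (63, 20.9409)]  |A|=1570.536
8. ⊥bis P2·P7 via (28.955,29.835): [(21.1496, 41.3792) (20.4758, 41.3055) (15.1821, 16.2401) (23.4306, 0) (49.1274, 0)]  |A|=692.0424
9. ⊥bis P2·P8 via (18.925,31.79): [(25.2643, 35.2936) (18.4056, 31.5029) (15.1821, 16.2401) (23.4306, 0) (49.1274, 0)]  |A|=660.1478
10. ⊥bis P2·P9 via (29.025,25.335): [(29.0871, 29.6396) (25.2643, 35.2936) (18.4056, 31.5029) (15.1821, 16.2401) (23.4306, 0) (28.6595, 0)]  |A|=356.8174
11. canonical 6-gon: [(29.0871, 29.6396) (25.2643, 35.2936) (18.4056, 31.5029) (15.1821, 16.2401) (23.4306, 0) (28.6595, 0)]
12. shoelace: 356.8174

Area of P2's cell: 356.8174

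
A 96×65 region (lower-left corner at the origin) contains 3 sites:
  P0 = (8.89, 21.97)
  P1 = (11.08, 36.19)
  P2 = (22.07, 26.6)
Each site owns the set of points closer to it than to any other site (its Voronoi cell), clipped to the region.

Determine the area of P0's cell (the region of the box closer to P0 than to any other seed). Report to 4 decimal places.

1. box [0,96]×[0,65]: [(0, 0) (96, 0) (96, 65) (0, 65)]
2. ⊥bis P0·P1 via (9.985,29.08): [(0, 30.6178) (0, 0) (96, 0) (96, 15.833)]  |A|=2229.6354
3. ⊥bis P0·P2 via (15.48,24.285): [(14.0135, 28.4596) (0, 30.6178) (0, 0) (24.0111, 0)]  |A|=556.2038
4. canonical 4-gon: [(14.0135, 28.4596) (0, 30.6178) (0, 0) (24.0111, 0)]
5. shoelace: 556.2038

Area of P0's cell: 556.2038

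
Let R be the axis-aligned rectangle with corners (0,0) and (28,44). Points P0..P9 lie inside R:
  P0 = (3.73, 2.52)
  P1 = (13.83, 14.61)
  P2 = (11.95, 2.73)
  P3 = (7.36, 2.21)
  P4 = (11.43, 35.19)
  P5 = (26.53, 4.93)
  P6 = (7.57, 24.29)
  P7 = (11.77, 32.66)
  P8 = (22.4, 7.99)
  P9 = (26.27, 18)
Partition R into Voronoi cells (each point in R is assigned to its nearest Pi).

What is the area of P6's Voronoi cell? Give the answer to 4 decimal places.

1. box [0,28]×[0,44]: [(0, 0) (28, 0) (28, 44) (0, 44)]
2. ⊥bis P6·P0 via (5.65,13.405): [(0, 14.4016) (28, 9.4627) (28, 44) (0, 44)]  |A|=897.8999
3. ⊥bis P6·P1 via (10.7,19.45): [(0, 14.4016) (2.2734, 14.0006) (28, 30.6378) (28, 44) (0, 44)]  |A|=625.5184
4. ⊥bis P6·P2 via (9.76,13.51): [(0, 14.4016) (2.2734, 14.0006) (28, 30.6378) (28, 44) (0, 44)]  |A|=625.5184
5. ⊥bis P6·P3 via (7.465,13.25): [(0, 14.4016) (2.2734, 14.0006) (28, 30.6378) (28, 44) (0, 44)]  |A|=625.5184
6. ⊥bis P6·P4 via (9.5,29.74): [(0, 33.1042) (0, 14.4016) (2.2734, 14.0006) (20.5569, 25.8244)]  |A|=209.3406
7. ⊥bis P6·P5 via (17.05,14.61): [(0, 33.1042) (0, 14.4016) (2.2734, 14.0006) (20.5569, 25.8244)]  |A|=209.3406
8. ⊥bis P6·P7 via (9.67,28.475): [(1.5109, 32.5692) (0, 33.1042) (0, 14.4016) (2.2734, 14.0006) (18.1081, 24.2408)]  |A|=186.0016
9. ⊥bis P6·P8 via (14.985,16.14): [(1.5109, 32.5692) (0, 33.1042) (0, 14.4016) (2.2734, 14.0006) (18.1081, 24.2408)]  |A|=186.0016
10. ⊥bis P6·P9 via (16.92,21.145): [(17.9825, 24.3038) (1.5109, 32.5692) (0, 33.1042) (0, 14.4016) (2.2734, 14.0006) (17.9205, 24.1195)]  |A|=185.988
11. canonical 6-gon: [(17.9825, 24.3038) (1.5109, 32.5692) (0, 33.1042) (0, 14.4016) (2.2734, 14.0006) (17.9205, 24.1195)]
12. shoelace: 185.988

Area of P6's cell: 185.9880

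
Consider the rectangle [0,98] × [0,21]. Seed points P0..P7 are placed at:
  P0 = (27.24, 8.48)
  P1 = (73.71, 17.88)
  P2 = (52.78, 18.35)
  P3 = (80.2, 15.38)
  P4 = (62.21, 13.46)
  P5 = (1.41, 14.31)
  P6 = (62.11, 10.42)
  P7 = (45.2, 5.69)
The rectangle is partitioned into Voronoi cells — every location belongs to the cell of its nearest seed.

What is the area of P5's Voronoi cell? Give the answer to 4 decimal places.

Area of P5's cell: 296.5828

1. box [0,98]×[0,21]: [(0, 0) (98, 0) (98, 21) (0, 21)]
2. ⊥bis P5·P0 via (14.325,11.395): [(0, 0) (11.7531, 0) (16.4929, 21) (0, 21)]  |A|=296.5828
3. ⊥bis P5·P1 via (37.56,16.095): [(0, 0) (11.7531, 0) (16.4929, 21) (0, 21)]  |A|=296.5828
4. ⊥bis P5·P2 via (27.095,16.33): [(0, 0) (11.7531, 0) (16.4929, 21) (0, 21)]  |A|=296.5828
5. ⊥bis P5·P3 via (40.805,14.845): [(0, 0) (11.7531, 0) (16.4929, 21) (0, 21)]  |A|=296.5828
6. ⊥bis P5·P4 via (31.81,13.885): [(0, 0) (11.7531, 0) (16.4929, 21) (0, 21)]  |A|=296.5828
7. ⊥bis P5·P6 via (31.76,12.365): [(0, 0) (11.7531, 0) (16.4929, 21) (0, 21)]  |A|=296.5828
8. ⊥bis P5·P7 via (23.305,10): [(0, 0) (11.7531, 0) (16.4929, 21) (0, 21)]  |A|=296.5828
9. canonical 4-gon: [(0, 0) (11.7531, 0) (16.4929, 21) (0, 21)]
10. shoelace: 296.5828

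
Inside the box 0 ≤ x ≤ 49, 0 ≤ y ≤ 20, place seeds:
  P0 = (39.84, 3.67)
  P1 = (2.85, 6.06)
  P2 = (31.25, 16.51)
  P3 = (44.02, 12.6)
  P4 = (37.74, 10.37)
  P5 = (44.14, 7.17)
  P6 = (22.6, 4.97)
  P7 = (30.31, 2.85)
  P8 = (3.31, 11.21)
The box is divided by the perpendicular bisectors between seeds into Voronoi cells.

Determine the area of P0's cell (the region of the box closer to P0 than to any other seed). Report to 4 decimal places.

Area of P0's cell: 57.5687

1. box [0,49]×[0,20]: [(0, 0) (49, 0) (49, 20) (0, 20)]
2. ⊥bis P0·P1 via (21.345,4.865): [(21.0307, 0) (49, 0) (49, 20) (22.3229, 20)]  |A|=546.4643
3. ⊥bis P0·P2 via (35.545,10.09): [(21.0563, 0.397) (21.0307, 0) (49, 0) (49, 19.0914)]  |A|=272.2948
4. ⊥bis P0·P3 via (41.93,8.135): [(36.4541, 10.6982) (21.0563, 0.397) (21.0307, 0) (49, 0) (49, 4.8256)]  |A|=182.8061
5. ⊥bis P0·P4 via (38.79,7.02): [(42.0974, 8.0566) (24.0505, 2.4002) (21.0563, 0.397) (21.0307, 0) (49, 0) (49, 4.8256)]  |A|=143.0098
6. ⊥bis P0·P5 via (41.99,5.42): [(40.3019, 7.4939) (24.0505, 2.4002) (21.0563, 0.397) (21.0307, 0) (46.4016, 0)]  |A|=107.4442
7. ⊥bis P0·P6 via (31.22,4.32): [(40.3019, 7.4939) (31.2453, 4.6552) (30.8942, 0) (46.4016, 0)]  |A|=78.6876
8. ⊥bis P0·P7 via (35.075,3.26): [(40.3019, 7.4939) (34.8575, 5.7874) (35.3555, 0) (46.4016, 0)]  |A|=57.5687
9. ⊥bis P0·P8 via (21.575,7.44): [(40.3019, 7.4939) (34.8575, 5.7874) (35.3555, 0) (46.4016, 0)]  |A|=57.5687
10. canonical 4-gon: [(40.3019, 7.4939) (34.8575, 5.7874) (35.3555, 0) (46.4016, 0)]
11. shoelace: 57.5687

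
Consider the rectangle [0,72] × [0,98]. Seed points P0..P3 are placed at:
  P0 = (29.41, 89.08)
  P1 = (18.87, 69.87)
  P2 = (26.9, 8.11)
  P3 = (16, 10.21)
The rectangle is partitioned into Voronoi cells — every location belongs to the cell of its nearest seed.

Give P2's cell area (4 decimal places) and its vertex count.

Area of P2's cell: 2048.8917 (4 vertices)

1. box [0,72]×[0,98]: [(0, 0) (72, 0) (72, 98) (0, 98)]
2. ⊥bis P2·P0 via (28.155,48.595): [(0, 49.4678) (0, 0) (72, 0) (72, 47.2358)]  |A|=3481.3304
3. ⊥bis P2·P1 via (22.885,38.99): [(0, 36.0145) (0, 0) (72, 0) (72, 45.3759)]  |A|=2930.0547
4. ⊥bis P2·P3 via (21.45,9.16): [(27.3079, 39.5651) (19.6852, 0) (72, 0) (72, 45.3759)]  |A|=2048.8917
5. canonical 4-gon: [(27.3079, 39.5651) (19.6852, 0) (72, 0) (72, 45.3759)]
6. shoelace: 2048.8917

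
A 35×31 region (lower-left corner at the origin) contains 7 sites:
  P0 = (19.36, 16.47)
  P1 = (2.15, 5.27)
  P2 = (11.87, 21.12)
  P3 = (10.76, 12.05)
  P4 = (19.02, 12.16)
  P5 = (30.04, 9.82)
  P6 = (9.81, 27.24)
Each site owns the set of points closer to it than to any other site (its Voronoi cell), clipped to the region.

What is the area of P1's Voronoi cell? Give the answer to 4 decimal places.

1. box [0,35]×[0,31]: [(0, 0) (35, 0) (35, 31) (0, 31)]
2. ⊥bis P1·P0 via (10.755,10.87): [(0, 27.3962) (0, 0) (17.829, 0)]  |A|=244.2239
3. ⊥bis P1·P2 via (7.01,13.195): [(10.7243, 10.9172) (0, 17.4939) (0, 0) (17.829, 0)]  |A|=191.1263
4. ⊥bis P1·P3 via (6.455,8.66): [(0, 16.8573) (0, 0) (13.2744, 0)]  |A|=111.8849
5. ⊥bis P1·P4 via (10.585,8.715): [(0, 16.8573) (0, 0) (13.2744, 0)]  |A|=111.8849
6. ⊥bis P1·P5 via (16.095,7.545): [(0, 16.8573) (0, 0) (13.2744, 0)]  |A|=111.8849
7. ⊥bis P1·P6 via (5.98,16.255): [(0, 16.8573) (0, 0) (13.2744, 0)]  |A|=111.8849
8. canonical 3-gon: [(0, 16.8573) (0, 0) (13.2744, 0)]
9. shoelace: 111.8849

Area of P1's cell: 111.8849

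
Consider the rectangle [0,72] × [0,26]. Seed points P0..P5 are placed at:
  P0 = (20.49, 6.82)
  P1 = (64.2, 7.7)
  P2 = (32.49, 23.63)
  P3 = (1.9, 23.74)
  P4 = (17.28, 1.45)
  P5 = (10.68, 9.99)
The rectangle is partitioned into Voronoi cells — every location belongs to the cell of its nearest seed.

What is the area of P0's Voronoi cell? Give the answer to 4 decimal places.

Area of P0's cell: 302.0670

1. box [0,72]×[0,26]: [(0, 0) (72, 0) (72, 26) (0, 26)]
2. ⊥bis P0·P1 via (42.345,7.26): [(0, 0) (42.4912, 0) (41.9677, 26) (0, 26)]  |A|=1097.9654
3. ⊥bis P0·P2 via (26.49,15.225): [(0, 0) (42.4912, 0) (42.4135, 3.8578) (11.396, 26) (0, 26)]  |A|=759.5038
4. ⊥bis P0·P3 via (11.195,15.28): [(0, 2.9801) (0, 0) (42.4912, 0) (42.4135, 3.8578) (17.1885, 21.865)]  |A|=538.1039
5. ⊥bis P0·P4 via (18.885,4.135): [(7.3351, 11.0391) (25.8024, 0) (42.4912, 0) (42.4135, 3.8578) (17.1885, 21.865)]  |A|=384.7562
6. ⊥bis P0·P5 via (15.585,8.405): [(14.9628, 6.4795) (25.8024, 0) (42.4912, 0) (42.4135, 3.8578) (19.4198, 20.2722)]  |A|=302.067
7. canonical 5-gon: [(14.9628, 6.4795) (25.8024, 0) (42.4912, 0) (42.4135, 3.8578) (19.4198, 20.2722)]
8. shoelace: 302.067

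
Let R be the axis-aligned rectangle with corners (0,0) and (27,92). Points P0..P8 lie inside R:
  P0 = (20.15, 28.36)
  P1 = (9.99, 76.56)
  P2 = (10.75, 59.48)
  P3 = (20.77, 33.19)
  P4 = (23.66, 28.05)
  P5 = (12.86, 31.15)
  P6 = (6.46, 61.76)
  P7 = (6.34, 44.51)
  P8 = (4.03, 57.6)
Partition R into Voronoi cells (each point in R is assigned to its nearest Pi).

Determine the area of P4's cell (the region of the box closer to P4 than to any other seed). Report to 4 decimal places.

1. box [0,27]×[0,92]: [(0, 0) (27, 0) (27, 92) (0, 92)]
2. ⊥bis P4·P0 via (21.905,28.205): [(19.414, 0) (27, 0) (27, 85.8935)]  |A|=325.7959
3. ⊥bis P4·P1 via (16.825,52.305): [(24.2175, 54.3882) (19.414, 0) (27, 0) (27, 55.1723)]  |A|=283.0546
4. ⊥bis P4·P2 via (17.205,43.765): [(23.5079, 46.3539) (19.414, 0) (27, 0) (27, 47.7883)]  |A|=259.2623
5. ⊥bis P4·P3 via (22.215,30.62): [(22.1132, 30.5628) (19.414, 0) (27, 0) (27, 33.3104)]  |A|=197.3153
6. ⊥bis P4·P5 via (18.26,29.6): [(22.1132, 30.5628) (19.414, 0) (27, 0) (27, 33.3104)]  |A|=197.3153
7. ⊥bis P4·P6 via (15.06,44.905): [(22.1132, 30.5628) (19.414, 0) (27, 0) (27, 33.3104)]  |A|=197.3153
8. ⊥bis P4·P7 via (15,36.28): [(22.1132, 30.5628) (19.414, 0) (27, 0) (27, 33.3104)]  |A|=197.3153
9. ⊥bis P4·P8 via (13.845,42.825): [(22.1132, 30.5628) (19.414, 0) (27, 0) (27, 33.3104)]  |A|=197.3153
10. canonical 4-gon: [(22.1132, 30.5628) (19.414, 0) (27, 0) (27, 33.3104)]
11. shoelace: 197.3153

Area of P4's cell: 197.3153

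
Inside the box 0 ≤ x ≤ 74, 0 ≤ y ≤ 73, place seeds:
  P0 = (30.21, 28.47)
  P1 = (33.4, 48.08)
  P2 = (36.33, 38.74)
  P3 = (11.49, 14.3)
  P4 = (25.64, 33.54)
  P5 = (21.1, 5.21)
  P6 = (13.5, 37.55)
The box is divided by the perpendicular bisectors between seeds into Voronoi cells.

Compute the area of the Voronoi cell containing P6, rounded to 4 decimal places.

Area of P6's cell: 783.3767

1. box [0,74]×[0,73]: [(0, 0) (74, 0) (74, 73) (0, 73)]
2. ⊥bis P6·P0 via (21.855,33.01): [(0, 0) (3.9178, 0) (43.5851, 73) (0, 73)]  |A|=1733.8538
3. ⊥bis P6·P1 via (23.45,42.815): [(0, 0) (3.9178, 0) (25.2917, 39.3345) (7.4777, 73) (0, 73)]  |A|=1126.069
4. ⊥bis P6·P2 via (24.915,38.145): [(0, 0) (3.9178, 0) (24.8914, 38.5979) (24.8051, 40.2542) (7.4777, 73) (0, 73)]  |A|=1125.7057
5. ⊥bis P6·P3 via (12.495,25.925): [(0, 27.0052) (17.7579, 25.47) (24.8914, 38.5979) (24.8051, 40.2542) (7.4777, 73) (0, 73)]  |A|=836.0351
6. ⊥bis P6·P4 via (19.57,35.545): [(0, 27.0052) (16.2842, 25.5974) (22.5397, 44.5354) (7.4777, 73) (0, 73)]  |A|=783.3767
7. ⊥bis P6·P5 via (17.3,21.38): [(0, 27.0052) (16.2842, 25.5974) (22.5397, 44.5354) (7.4777, 73) (0, 73)]  |A|=783.3767
8. canonical 5-gon: [(0, 27.0052) (16.2842, 25.5974) (22.5397, 44.5354) (7.4777, 73) (0, 73)]
9. shoelace: 783.3767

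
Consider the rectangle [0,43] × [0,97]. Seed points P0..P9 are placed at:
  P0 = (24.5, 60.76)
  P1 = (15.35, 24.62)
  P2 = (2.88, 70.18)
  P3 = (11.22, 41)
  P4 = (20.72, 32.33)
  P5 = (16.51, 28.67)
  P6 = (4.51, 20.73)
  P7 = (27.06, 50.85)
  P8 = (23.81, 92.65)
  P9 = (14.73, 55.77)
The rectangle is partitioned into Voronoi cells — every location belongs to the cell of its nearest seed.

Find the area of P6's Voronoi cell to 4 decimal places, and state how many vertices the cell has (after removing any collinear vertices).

1. box [0,43]×[0,97]: [(0, 0) (43, 0) (43, 97) (0, 97)]
2. ⊥bis P6·P0 via (14.505,40.745): [(0, 47.9884) (0, 0) (43, 0) (43, 26.5153)]  |A|=1601.8303
3. ⊥bis P6·P1 via (9.93,22.675): [(1.0308, 47.4737) (0, 47.9884) (0, 0) (18.0671, 0)]  |A|=453.5892
4. ⊥bis P6·P2 via (3.695,45.455): [(1.7779, 45.3918) (0, 45.3332) (0, 0) (18.0671, 0)]  |A|=450.348
5. ⊥bis P6·P3 via (7.865,30.865): [(6.8731, 31.1933) (0, 33.4686) (0, 0) (18.0671, 0)]  |A|=396.8031
6. ⊥bis P6·P4 via (12.615,26.53): [(6.8731, 31.1933) (0, 33.4686) (0, 0) (18.0671, 0)]  |A|=396.8031
7. ⊥bis P6·P5 via (10.51,24.7): [(7.6548, 29.0152) (6.0286, 31.4729) (0, 33.4686) (0, 0) (18.0671, 0)]  |A|=395.9925
8. ⊥bis P6·P7 via (15.785,35.79): [(7.6548, 29.0152) (6.0286, 31.4729) (0, 33.4686) (0, 0) (18.0671, 0)]  |A|=395.9925
9. ⊥bis P6·P8 via (14.16,56.69): [(7.6548, 29.0152) (6.0286, 31.4729) (0, 33.4686) (0, 0) (18.0671, 0)]  |A|=395.9925
10. ⊥bis P6·P9 via (9.62,38.25): [(7.6548, 29.0152) (6.0286, 31.4729) (0, 33.4686) (0, 0) (18.0671, 0)]  |A|=395.9925
11. canonical 5-gon: [(7.6548, 29.0152) (6.0286, 31.4729) (0, 33.4686) (0, 0) (18.0671, 0)]
12. shoelace: 395.9925

Area of P6's cell: 395.9925 (5 vertices)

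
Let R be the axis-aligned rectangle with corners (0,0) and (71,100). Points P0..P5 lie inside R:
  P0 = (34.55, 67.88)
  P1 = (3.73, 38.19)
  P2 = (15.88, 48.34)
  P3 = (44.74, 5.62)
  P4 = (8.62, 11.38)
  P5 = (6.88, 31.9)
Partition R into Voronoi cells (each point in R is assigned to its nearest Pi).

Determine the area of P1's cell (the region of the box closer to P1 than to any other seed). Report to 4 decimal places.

Area of P1's cell: 150.5976

1. box [0,71]×[0,100]: [(0, 0) (71, 0) (71, 100) (0, 100)]
2. ⊥bis P1·P0 via (19.14,53.035): [(0, 72.9035) (0, 0) (70.2305, 0)]  |A|=2560.0234
3. ⊥bis P1·P2 via (9.805,43.265): [(0, 55.002) (0, 0) (45.9482, 0)]  |A|=1263.6216
4. ⊥bis P1·P3 via (24.235,21.905): [(25.8988, 24) (0, 55.002) (0, 0) (6.8381, 0)]  |A|=794.3013
5. ⊥bis P1·P4 via (6.175,24.785): [(22.7218, 27.803) (0, 55.002) (0, 23.6587)]  |A|=356.0878
6. ⊥bis P1·P5 via (5.305,35.045): [(13.3191, 39.0584) (0, 55.002) (0, 32.3883)]  |A|=150.5976
7. canonical 3-gon: [(13.3191, 39.0584) (0, 55.002) (0, 32.3883)]
8. shoelace: 150.5976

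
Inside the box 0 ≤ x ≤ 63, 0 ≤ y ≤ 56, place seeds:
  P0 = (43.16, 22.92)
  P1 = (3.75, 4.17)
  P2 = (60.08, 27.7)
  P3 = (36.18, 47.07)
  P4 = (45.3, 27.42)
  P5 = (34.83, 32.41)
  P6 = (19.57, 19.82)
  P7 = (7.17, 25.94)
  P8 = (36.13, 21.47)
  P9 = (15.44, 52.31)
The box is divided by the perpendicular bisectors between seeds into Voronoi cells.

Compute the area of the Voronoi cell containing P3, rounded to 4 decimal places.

Area of P3's cell: 500.4373

1. box [0,63]×[0,56]: [(0, 0) (63, 0) (63, 56) (0, 56)]
2. ⊥bis P3·P0 via (39.67,34.995): [(0, 23.5293) (63, 41.738) (63, 56) (0, 56)]  |A|=1472.08
3. ⊥bis P3·P1 via (19.965,25.62): [(0, 40.7124) (16.4436, 28.282) (63, 41.738) (63, 56) (0, 56)]  |A|=1330.8036
4. ⊥bis P3·P2 via (48.13,37.385): [(0, 40.7124) (16.4436, 28.282) (48.1884, 37.457) (63, 55.7326) (63, 56) (0, 56)]  |A|=1227.1623
5. ⊥bis P3·P4 via (40.74,37.245): [(0, 40.7124) (16.4436, 28.282) (29.6561, 32.1007) (52.404, 42.6585) (63, 55.7326) (63, 56) (0, 56)]  |A|=1190.2547
6. ⊥bis P3·P5 via (35.505,39.74): [(0, 43.0096) (44.359, 38.9247) (52.404, 42.6585) (63, 55.7326) (63, 56) (0, 56)]  |A|=861.2954
7. ⊥bis P3·P6 via (27.875,33.445): [(0, 50.436) (14.3518, 41.6879) (44.359, 38.9247) (52.404, 42.6585) (63, 55.7326) (63, 56) (0, 56)]  |A|=808.0042
8. ⊥bis P3·P7 via (21.675,36.505): [(18.155, 41.3377) (44.359, 38.9247) (52.404, 42.6585) (63, 55.7326) (63, 56) (7.4754, 56)]  |A|=688.5712
9. ⊥bis P3·P8 via (36.155,34.27): [(18.155, 41.3377) (44.359, 38.9247) (52.404, 42.6585) (63, 55.7326) (63, 56) (7.4754, 56)]  |A|=688.5712
10. ⊥bis P3·P9 via (25.81,49.69): [(23.5737, 40.8387) (44.359, 38.9247) (52.404, 42.6585) (63, 55.7326) (63, 56) (27.4042, 56)]  |A|=500.4373
11. canonical 6-gon: [(23.5737, 40.8387) (44.359, 38.9247) (52.404, 42.6585) (63, 55.7326) (63, 56) (27.4042, 56)]
12. shoelace: 500.4373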